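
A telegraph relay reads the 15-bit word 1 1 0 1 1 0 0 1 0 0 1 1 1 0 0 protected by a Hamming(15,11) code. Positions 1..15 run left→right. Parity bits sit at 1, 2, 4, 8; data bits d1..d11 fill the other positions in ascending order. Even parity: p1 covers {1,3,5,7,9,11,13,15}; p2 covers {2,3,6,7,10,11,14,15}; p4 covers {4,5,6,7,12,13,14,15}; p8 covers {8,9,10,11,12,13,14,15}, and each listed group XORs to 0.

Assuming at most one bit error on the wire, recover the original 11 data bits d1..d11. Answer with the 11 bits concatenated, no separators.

01000011100

s1 (pos 1,3,5,7,9,11,13,15): 1⊕0⊕1⊕0⊕0⊕1⊕1⊕0 = 0
s2 (pos 2,3,6,7,10,11,14,15): 1⊕0⊕0⊕0⊕0⊕1⊕0⊕0 = 0
s4 (pos 4,5,6,7,12,13,14,15): 1⊕1⊕0⊕0⊕1⊕1⊕0⊕0 = 0
s8 (pos 8,9,10,11,12,13,14,15): 1⊕0⊕0⊕1⊕1⊕1⊕0⊕0 = 0
Syndrome s8…s1 = 0000 → no error.
Read data bits from positions 3,5,6,7,9,10,11,12,13,14,15: 01000011100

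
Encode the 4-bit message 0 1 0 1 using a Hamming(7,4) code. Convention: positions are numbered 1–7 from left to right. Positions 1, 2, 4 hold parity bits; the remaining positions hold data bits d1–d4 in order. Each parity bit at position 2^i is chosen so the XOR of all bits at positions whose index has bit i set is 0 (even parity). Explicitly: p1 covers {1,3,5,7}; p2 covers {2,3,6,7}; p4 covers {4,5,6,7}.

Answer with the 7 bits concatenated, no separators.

0100101

Place data at non-parity positions: p1 p2 0 p4 1 0 1
p1 (pos 1,3,5,7): XOR of data positions = 0⊕1⊕1 = 0
p2 (pos 2,3,6,7): XOR of data positions = 0⊕0⊕1 = 1
p4 (pos 4,5,6,7): XOR of data positions = 1⊕0⊕1 = 0
Codeword: 0100101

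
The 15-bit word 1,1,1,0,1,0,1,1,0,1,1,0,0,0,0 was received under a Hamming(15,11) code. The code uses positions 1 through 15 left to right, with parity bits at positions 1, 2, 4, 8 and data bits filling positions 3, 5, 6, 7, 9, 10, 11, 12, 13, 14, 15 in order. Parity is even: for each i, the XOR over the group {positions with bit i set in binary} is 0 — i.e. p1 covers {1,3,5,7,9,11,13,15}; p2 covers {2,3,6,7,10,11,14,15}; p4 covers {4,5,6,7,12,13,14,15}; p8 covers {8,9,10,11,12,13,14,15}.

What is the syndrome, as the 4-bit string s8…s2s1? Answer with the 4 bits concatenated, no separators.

1011

s1 (pos 1,3,5,7,9,11,13,15): 1⊕1⊕1⊕1⊕0⊕1⊕0⊕0 = 1
s2 (pos 2,3,6,7,10,11,14,15): 1⊕1⊕0⊕1⊕1⊕1⊕0⊕0 = 1
s4 (pos 4,5,6,7,12,13,14,15): 0⊕1⊕0⊕1⊕0⊕0⊕0⊕0 = 0
s8 (pos 8,9,10,11,12,13,14,15): 1⊕0⊕1⊕1⊕0⊕0⊕0⊕0 = 1
Syndrome s8…s1 = 1011 → error at position 11.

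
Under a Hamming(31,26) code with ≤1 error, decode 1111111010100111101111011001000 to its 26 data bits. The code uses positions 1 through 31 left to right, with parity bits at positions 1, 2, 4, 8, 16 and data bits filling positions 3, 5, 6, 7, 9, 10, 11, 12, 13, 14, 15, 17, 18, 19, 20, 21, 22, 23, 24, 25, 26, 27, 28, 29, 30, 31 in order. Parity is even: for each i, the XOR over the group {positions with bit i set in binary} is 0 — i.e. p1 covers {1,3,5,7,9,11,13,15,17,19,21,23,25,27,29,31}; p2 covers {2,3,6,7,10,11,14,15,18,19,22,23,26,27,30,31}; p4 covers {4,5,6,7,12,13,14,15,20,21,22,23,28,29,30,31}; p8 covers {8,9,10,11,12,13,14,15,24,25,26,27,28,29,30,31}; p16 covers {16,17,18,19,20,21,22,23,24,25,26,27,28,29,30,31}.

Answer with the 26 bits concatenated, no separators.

11111010011101111011011000

s1 (pos 1,3,5,7,9,11,13,15,17,19,21,23,25,27,29,31): 1⊕1⊕1⊕1⊕1⊕1⊕0⊕1⊕1⊕1⊕1⊕0⊕1⊕0⊕0⊕0 = 1
s2 (pos 2,3,6,7,10,11,14,15,18,19,22,23,26,27,30,31): 1⊕1⊕1⊕1⊕0⊕1⊕1⊕1⊕0⊕1⊕1⊕0⊕0⊕0⊕0⊕0 = 1
s4 (pos 4,5,6,7,12,13,14,15,20,21,22,23,28,29,30,31): 1⊕1⊕1⊕1⊕0⊕0⊕1⊕1⊕1⊕1⊕1⊕0⊕1⊕0⊕0⊕0 = 0
s8 (pos 8,9,10,11,12,13,14,15,24,25,26,27,28,29,30,31): 0⊕1⊕0⊕1⊕0⊕0⊕1⊕1⊕1⊕1⊕0⊕0⊕1⊕0⊕0⊕0 = 1
s16 (pos 16,17,18,19,20,21,22,23,24,25,26,27,28,29,30,31): 1⊕1⊕0⊕1⊕1⊕1⊕1⊕0⊕1⊕1⊕0⊕0⊕1⊕0⊕0⊕0 = 1
Syndrome s16…s1 = 11011 → error at position 27.
Flip position 27: 1111111010100111101111011001000 → 1111111010100111101111011011000
Read data bits from positions 3,5,6,7,9,10,11,12,13,14,15,17,18,19,20,21,22,23,24,25,26,27,28,29,30,31: 11111010011101111011011000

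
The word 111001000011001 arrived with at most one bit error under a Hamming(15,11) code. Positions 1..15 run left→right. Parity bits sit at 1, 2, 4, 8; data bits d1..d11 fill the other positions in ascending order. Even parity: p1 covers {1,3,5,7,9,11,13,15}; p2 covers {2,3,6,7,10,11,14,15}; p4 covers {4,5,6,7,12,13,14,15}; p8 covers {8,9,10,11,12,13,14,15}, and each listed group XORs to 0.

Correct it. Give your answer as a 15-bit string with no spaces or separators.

111001000011011

s1 (pos 1,3,5,7,9,11,13,15): 1⊕1⊕0⊕0⊕0⊕1⊕0⊕1 = 0
s2 (pos 2,3,6,7,10,11,14,15): 1⊕1⊕1⊕0⊕0⊕1⊕0⊕1 = 1
s4 (pos 4,5,6,7,12,13,14,15): 0⊕0⊕1⊕0⊕1⊕0⊕0⊕1 = 1
s8 (pos 8,9,10,11,12,13,14,15): 0⊕0⊕0⊕1⊕1⊕0⊕0⊕1 = 1
Syndrome s8…s1 = 1110 → error at position 14.
Flip position 14: 111001000011001 → 111001000011011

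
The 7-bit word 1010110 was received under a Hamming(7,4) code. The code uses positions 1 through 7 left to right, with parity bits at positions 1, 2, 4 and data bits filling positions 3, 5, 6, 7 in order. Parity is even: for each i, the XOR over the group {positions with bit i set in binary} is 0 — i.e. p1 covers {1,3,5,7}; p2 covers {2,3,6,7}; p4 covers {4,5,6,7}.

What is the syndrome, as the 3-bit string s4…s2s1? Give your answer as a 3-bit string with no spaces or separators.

s1 (pos 1,3,5,7): 1⊕1⊕1⊕0 = 1
s2 (pos 2,3,6,7): 0⊕1⊕1⊕0 = 0
s4 (pos 4,5,6,7): 0⊕1⊕1⊕0 = 0
Syndrome s4…s1 = 001 → error at position 1.

001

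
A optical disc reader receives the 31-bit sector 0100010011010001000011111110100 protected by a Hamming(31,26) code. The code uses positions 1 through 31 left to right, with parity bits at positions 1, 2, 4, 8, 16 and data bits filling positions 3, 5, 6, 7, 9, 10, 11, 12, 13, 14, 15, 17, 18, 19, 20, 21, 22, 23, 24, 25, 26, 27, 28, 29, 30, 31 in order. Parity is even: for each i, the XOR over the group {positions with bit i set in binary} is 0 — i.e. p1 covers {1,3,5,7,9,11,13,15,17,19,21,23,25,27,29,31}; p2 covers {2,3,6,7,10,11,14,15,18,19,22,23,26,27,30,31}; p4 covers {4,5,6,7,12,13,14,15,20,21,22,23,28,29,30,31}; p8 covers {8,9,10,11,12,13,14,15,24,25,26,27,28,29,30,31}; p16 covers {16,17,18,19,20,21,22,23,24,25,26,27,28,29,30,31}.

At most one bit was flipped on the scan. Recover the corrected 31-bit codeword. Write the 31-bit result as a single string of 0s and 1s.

0100010011010001010011111110100

s1 (pos 1,3,5,7,9,11,13,15,17,19,21,23,25,27,29,31): 0⊕0⊕0⊕0⊕1⊕0⊕0⊕0⊕0⊕0⊕1⊕1⊕1⊕1⊕1⊕0 = 0
s2 (pos 2,3,6,7,10,11,14,15,18,19,22,23,26,27,30,31): 1⊕0⊕1⊕0⊕1⊕0⊕0⊕0⊕0⊕0⊕1⊕1⊕1⊕1⊕0⊕0 = 1
s4 (pos 4,5,6,7,12,13,14,15,20,21,22,23,28,29,30,31): 0⊕0⊕1⊕0⊕1⊕0⊕0⊕0⊕0⊕1⊕1⊕1⊕0⊕1⊕0⊕0 = 0
s8 (pos 8,9,10,11,12,13,14,15,24,25,26,27,28,29,30,31): 0⊕1⊕1⊕0⊕1⊕0⊕0⊕0⊕1⊕1⊕1⊕1⊕0⊕1⊕0⊕0 = 0
s16 (pos 16,17,18,19,20,21,22,23,24,25,26,27,28,29,30,31): 1⊕0⊕0⊕0⊕0⊕1⊕1⊕1⊕1⊕1⊕1⊕1⊕0⊕1⊕0⊕0 = 1
Syndrome s16…s1 = 10010 → error at position 18.
Flip position 18: 0100010011010001000011111110100 → 0100010011010001010011111110100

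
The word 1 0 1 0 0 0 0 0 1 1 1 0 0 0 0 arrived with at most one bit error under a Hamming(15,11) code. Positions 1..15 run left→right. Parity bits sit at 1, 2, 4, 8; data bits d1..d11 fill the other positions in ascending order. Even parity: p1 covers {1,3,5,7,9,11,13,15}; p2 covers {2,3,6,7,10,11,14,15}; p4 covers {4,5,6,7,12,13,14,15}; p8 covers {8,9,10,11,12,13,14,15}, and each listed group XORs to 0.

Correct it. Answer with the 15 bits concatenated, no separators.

101000001010000

s1 (pos 1,3,5,7,9,11,13,15): 1⊕1⊕0⊕0⊕1⊕1⊕0⊕0 = 0
s2 (pos 2,3,6,7,10,11,14,15): 0⊕1⊕0⊕0⊕1⊕1⊕0⊕0 = 1
s4 (pos 4,5,6,7,12,13,14,15): 0⊕0⊕0⊕0⊕0⊕0⊕0⊕0 = 0
s8 (pos 8,9,10,11,12,13,14,15): 0⊕1⊕1⊕1⊕0⊕0⊕0⊕0 = 1
Syndrome s8…s1 = 1010 → error at position 10.
Flip position 10: 101000001110000 → 101000001010000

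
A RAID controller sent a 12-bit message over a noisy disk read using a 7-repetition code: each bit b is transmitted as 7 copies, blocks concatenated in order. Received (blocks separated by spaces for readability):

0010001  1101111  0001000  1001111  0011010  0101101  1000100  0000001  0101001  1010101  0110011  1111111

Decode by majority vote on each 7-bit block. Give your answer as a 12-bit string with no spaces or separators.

010101000111

Block 1 (0010001): 2 ones → 0
Block 2 (1101111): 6 ones → 1
Block 3 (0001000): 1 one → 0
Block 4 (1001111): 5 ones → 1
Block 5 (0011010): 3 ones → 0
Block 6 (0101101): 4 ones → 1
Block 7 (1000100): 2 ones → 0
Block 8 (0000001): 1 one → 0
Block 9 (0101001): 3 ones → 0
Block 10 (1010101): 4 ones → 1
Block 11 (0110011): 4 ones → 1
Block 12 (1111111): 7 ones → 1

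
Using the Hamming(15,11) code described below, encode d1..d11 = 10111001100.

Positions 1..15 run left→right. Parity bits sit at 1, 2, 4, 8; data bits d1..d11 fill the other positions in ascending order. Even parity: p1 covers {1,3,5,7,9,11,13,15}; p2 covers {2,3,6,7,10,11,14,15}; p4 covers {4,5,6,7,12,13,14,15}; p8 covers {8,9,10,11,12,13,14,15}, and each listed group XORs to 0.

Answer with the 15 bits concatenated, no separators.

011001111001100

Place data at non-parity positions: p1 p2 1 p4 0 1 1 p8 1 0 0 1 1 0 0
p1 (pos 1,3,5,7,9,11,13,15): XOR of data positions = 1⊕0⊕1⊕1⊕0⊕1⊕0 = 0
p2 (pos 2,3,6,7,10,11,14,15): XOR of data positions = 1⊕1⊕1⊕0⊕0⊕0⊕0 = 1
p4 (pos 4,5,6,7,12,13,14,15): XOR of data positions = 0⊕1⊕1⊕1⊕1⊕0⊕0 = 0
p8 (pos 8,9,10,11,12,13,14,15): XOR of data positions = 1⊕0⊕0⊕1⊕1⊕0⊕0 = 1
Codeword: 011001111001100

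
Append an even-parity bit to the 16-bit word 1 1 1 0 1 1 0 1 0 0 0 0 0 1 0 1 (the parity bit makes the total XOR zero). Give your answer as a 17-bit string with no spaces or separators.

XOR of the 16 data bits: 1⊕1⊕1⊕0⊕1⊕1⊕0⊕1⊕0⊕0⊕0⊕0⊕0⊕1⊕0⊕1 = 0
Parity bit = 0 (so all 17 bits XOR to 0).

11101101000001010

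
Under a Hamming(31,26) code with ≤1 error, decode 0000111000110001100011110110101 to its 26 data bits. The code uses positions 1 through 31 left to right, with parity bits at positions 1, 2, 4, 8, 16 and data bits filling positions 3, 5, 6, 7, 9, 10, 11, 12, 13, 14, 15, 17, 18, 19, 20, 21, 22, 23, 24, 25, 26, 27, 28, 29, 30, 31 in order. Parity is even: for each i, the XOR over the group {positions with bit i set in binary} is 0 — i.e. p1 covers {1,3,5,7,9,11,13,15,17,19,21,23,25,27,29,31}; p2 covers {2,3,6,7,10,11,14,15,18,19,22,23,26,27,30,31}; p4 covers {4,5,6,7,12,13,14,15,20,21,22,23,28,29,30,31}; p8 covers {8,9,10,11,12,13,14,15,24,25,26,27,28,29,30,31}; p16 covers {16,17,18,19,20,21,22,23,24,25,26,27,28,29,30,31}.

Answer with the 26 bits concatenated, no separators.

s1 (pos 1,3,5,7,9,11,13,15,17,19,21,23,25,27,29,31): 0⊕0⊕1⊕1⊕0⊕1⊕0⊕0⊕1⊕0⊕1⊕1⊕0⊕1⊕1⊕1 = 1
s2 (pos 2,3,6,7,10,11,14,15,18,19,22,23,26,27,30,31): 0⊕0⊕1⊕1⊕0⊕1⊕0⊕0⊕0⊕0⊕1⊕1⊕1⊕1⊕0⊕1 = 0
s4 (pos 4,5,6,7,12,13,14,15,20,21,22,23,28,29,30,31): 0⊕1⊕1⊕1⊕1⊕0⊕0⊕0⊕0⊕1⊕1⊕1⊕0⊕1⊕0⊕1 = 1
s8 (pos 8,9,10,11,12,13,14,15,24,25,26,27,28,29,30,31): 0⊕0⊕0⊕1⊕1⊕0⊕0⊕0⊕1⊕0⊕1⊕1⊕0⊕1⊕0⊕1 = 1
s16 (pos 16,17,18,19,20,21,22,23,24,25,26,27,28,29,30,31): 1⊕1⊕0⊕0⊕0⊕1⊕1⊕1⊕1⊕0⊕1⊕1⊕0⊕1⊕0⊕1 = 0
Syndrome s16…s1 = 01101 → error at position 13.
Flip position 13: 0000111000110001100011110110101 → 0000111000111001100011110110101
Read data bits from positions 3,5,6,7,9,10,11,12,13,14,15,17,18,19,20,21,22,23,24,25,26,27,28,29,30,31: 01110011100100011110110101

01110011100100011110110101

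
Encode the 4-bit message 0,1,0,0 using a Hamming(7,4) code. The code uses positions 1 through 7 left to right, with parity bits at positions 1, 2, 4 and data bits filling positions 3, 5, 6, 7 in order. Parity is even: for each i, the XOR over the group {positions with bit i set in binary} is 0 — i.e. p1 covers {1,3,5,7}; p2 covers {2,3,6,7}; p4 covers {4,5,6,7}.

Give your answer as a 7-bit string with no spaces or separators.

Place data at non-parity positions: p1 p2 0 p4 1 0 0
p1 (pos 1,3,5,7): XOR of data positions = 0⊕1⊕0 = 1
p2 (pos 2,3,6,7): XOR of data positions = 0⊕0⊕0 = 0
p4 (pos 4,5,6,7): XOR of data positions = 1⊕0⊕0 = 1
Codeword: 1001100

1001100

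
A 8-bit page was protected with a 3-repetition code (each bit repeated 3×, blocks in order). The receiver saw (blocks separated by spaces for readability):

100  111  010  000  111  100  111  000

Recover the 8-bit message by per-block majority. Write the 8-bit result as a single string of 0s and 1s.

01001010

Block 1 (100): 1 one → 0
Block 2 (111): 3 ones → 1
Block 3 (010): 1 one → 0
Block 4 (000): 0 ones → 0
Block 5 (111): 3 ones → 1
Block 6 (100): 1 one → 0
Block 7 (111): 3 ones → 1
Block 8 (000): 0 ones → 0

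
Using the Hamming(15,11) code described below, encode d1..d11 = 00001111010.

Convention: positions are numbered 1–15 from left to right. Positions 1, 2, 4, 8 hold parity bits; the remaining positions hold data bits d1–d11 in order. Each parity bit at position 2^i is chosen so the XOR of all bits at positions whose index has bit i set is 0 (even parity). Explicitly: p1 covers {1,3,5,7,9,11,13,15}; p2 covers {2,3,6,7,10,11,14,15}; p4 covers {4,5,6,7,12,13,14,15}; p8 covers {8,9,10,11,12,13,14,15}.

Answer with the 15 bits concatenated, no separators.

010000011111010

Place data at non-parity positions: p1 p2 0 p4 0 0 0 p8 1 1 1 1 0 1 0
p1 (pos 1,3,5,7,9,11,13,15): XOR of data positions = 0⊕0⊕0⊕1⊕1⊕0⊕0 = 0
p2 (pos 2,3,6,7,10,11,14,15): XOR of data positions = 0⊕0⊕0⊕1⊕1⊕1⊕0 = 1
p4 (pos 4,5,6,7,12,13,14,15): XOR of data positions = 0⊕0⊕0⊕1⊕0⊕1⊕0 = 0
p8 (pos 8,9,10,11,12,13,14,15): XOR of data positions = 1⊕1⊕1⊕1⊕0⊕1⊕0 = 1
Codeword: 010000011111010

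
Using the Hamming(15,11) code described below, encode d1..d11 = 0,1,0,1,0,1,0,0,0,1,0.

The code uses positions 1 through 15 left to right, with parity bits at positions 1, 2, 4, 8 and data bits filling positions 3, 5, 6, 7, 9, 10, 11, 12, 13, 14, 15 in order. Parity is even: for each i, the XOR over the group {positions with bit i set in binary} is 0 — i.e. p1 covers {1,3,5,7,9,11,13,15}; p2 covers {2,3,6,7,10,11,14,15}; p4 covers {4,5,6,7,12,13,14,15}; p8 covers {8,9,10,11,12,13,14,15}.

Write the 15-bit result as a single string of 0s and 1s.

Place data at non-parity positions: p1 p2 0 p4 1 0 1 p8 0 1 0 0 0 1 0
p1 (pos 1,3,5,7,9,11,13,15): XOR of data positions = 0⊕1⊕1⊕0⊕0⊕0⊕0 = 0
p2 (pos 2,3,6,7,10,11,14,15): XOR of data positions = 0⊕0⊕1⊕1⊕0⊕1⊕0 = 1
p4 (pos 4,5,6,7,12,13,14,15): XOR of data positions = 1⊕0⊕1⊕0⊕0⊕1⊕0 = 1
p8 (pos 8,9,10,11,12,13,14,15): XOR of data positions = 0⊕1⊕0⊕0⊕0⊕1⊕0 = 0
Codeword: 010110100100010

010110100100010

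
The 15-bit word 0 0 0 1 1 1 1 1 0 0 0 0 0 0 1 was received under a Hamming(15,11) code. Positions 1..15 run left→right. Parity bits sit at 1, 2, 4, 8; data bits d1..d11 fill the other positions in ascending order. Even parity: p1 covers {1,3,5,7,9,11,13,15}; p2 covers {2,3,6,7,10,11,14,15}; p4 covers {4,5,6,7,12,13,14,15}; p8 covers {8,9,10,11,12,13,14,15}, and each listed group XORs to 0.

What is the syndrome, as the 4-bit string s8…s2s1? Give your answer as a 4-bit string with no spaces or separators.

0111

s1 (pos 1,3,5,7,9,11,13,15): 0⊕0⊕1⊕1⊕0⊕0⊕0⊕1 = 1
s2 (pos 2,3,6,7,10,11,14,15): 0⊕0⊕1⊕1⊕0⊕0⊕0⊕1 = 1
s4 (pos 4,5,6,7,12,13,14,15): 1⊕1⊕1⊕1⊕0⊕0⊕0⊕1 = 1
s8 (pos 8,9,10,11,12,13,14,15): 1⊕0⊕0⊕0⊕0⊕0⊕0⊕1 = 0
Syndrome s8…s1 = 0111 → error at position 7.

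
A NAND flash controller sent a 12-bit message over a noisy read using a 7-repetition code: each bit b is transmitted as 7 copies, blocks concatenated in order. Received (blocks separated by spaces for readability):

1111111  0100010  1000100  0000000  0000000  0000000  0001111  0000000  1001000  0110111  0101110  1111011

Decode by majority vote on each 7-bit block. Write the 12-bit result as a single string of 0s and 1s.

Block 1 (1111111): 7 ones → 1
Block 2 (0100010): 2 ones → 0
Block 3 (1000100): 2 ones → 0
Block 4 (0000000): 0 ones → 0
Block 5 (0000000): 0 ones → 0
Block 6 (0000000): 0 ones → 0
Block 7 (0001111): 4 ones → 1
Block 8 (0000000): 0 ones → 0
Block 9 (1001000): 2 ones → 0
Block 10 (0110111): 5 ones → 1
Block 11 (0101110): 4 ones → 1
Block 12 (1111011): 6 ones → 1

100000100111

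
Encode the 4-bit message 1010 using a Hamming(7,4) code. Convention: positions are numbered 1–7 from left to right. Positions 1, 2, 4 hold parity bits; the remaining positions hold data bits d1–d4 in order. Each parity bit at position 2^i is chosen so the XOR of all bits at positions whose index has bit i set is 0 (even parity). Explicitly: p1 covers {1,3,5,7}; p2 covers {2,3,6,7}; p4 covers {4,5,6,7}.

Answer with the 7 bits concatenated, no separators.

1011010

Place data at non-parity positions: p1 p2 1 p4 0 1 0
p1 (pos 1,3,5,7): XOR of data positions = 1⊕0⊕0 = 1
p2 (pos 2,3,6,7): XOR of data positions = 1⊕1⊕0 = 0
p4 (pos 4,5,6,7): XOR of data positions = 0⊕1⊕0 = 1
Codeword: 1011010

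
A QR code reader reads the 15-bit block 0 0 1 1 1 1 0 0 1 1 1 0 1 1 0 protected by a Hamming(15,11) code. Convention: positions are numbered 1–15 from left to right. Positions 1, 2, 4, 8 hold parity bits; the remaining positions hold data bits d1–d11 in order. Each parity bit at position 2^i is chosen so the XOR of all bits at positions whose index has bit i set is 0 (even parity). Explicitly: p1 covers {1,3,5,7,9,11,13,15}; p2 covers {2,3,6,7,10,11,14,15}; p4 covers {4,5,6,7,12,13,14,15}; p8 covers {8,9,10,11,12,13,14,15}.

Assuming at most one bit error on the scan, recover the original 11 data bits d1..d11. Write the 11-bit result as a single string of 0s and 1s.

11101110111

s1 (pos 1,3,5,7,9,11,13,15): 0⊕1⊕1⊕0⊕1⊕1⊕1⊕0 = 1
s2 (pos 2,3,6,7,10,11,14,15): 0⊕1⊕1⊕0⊕1⊕1⊕1⊕0 = 1
s4 (pos 4,5,6,7,12,13,14,15): 1⊕1⊕1⊕0⊕0⊕1⊕1⊕0 = 1
s8 (pos 8,9,10,11,12,13,14,15): 0⊕1⊕1⊕1⊕0⊕1⊕1⊕0 = 1
Syndrome s8…s1 = 1111 → error at position 15.
Flip position 15: 001111001110110 → 001111001110111
Read data bits from positions 3,5,6,7,9,10,11,12,13,14,15: 11101110111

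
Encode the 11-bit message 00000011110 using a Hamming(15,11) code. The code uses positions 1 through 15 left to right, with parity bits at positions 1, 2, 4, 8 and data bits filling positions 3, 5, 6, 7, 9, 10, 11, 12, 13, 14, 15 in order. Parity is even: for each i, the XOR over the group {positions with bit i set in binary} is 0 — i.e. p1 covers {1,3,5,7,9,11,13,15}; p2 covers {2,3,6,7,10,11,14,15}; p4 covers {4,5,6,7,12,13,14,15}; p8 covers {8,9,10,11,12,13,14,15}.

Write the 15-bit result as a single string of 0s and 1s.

000100000011110

Place data at non-parity positions: p1 p2 0 p4 0 0 0 p8 0 0 1 1 1 1 0
p1 (pos 1,3,5,7,9,11,13,15): XOR of data positions = 0⊕0⊕0⊕0⊕1⊕1⊕0 = 0
p2 (pos 2,3,6,7,10,11,14,15): XOR of data positions = 0⊕0⊕0⊕0⊕1⊕1⊕0 = 0
p4 (pos 4,5,6,7,12,13,14,15): XOR of data positions = 0⊕0⊕0⊕1⊕1⊕1⊕0 = 1
p8 (pos 8,9,10,11,12,13,14,15): XOR of data positions = 0⊕0⊕1⊕1⊕1⊕1⊕0 = 0
Codeword: 000100000011110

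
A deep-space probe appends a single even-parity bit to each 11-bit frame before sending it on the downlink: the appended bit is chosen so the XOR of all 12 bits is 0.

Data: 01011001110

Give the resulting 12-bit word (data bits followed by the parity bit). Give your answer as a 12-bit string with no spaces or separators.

010110011100

XOR of the 11 data bits: 0⊕1⊕0⊕1⊕1⊕0⊕0⊕1⊕1⊕1⊕0 = 0
Parity bit = 0 (so all 12 bits XOR to 0).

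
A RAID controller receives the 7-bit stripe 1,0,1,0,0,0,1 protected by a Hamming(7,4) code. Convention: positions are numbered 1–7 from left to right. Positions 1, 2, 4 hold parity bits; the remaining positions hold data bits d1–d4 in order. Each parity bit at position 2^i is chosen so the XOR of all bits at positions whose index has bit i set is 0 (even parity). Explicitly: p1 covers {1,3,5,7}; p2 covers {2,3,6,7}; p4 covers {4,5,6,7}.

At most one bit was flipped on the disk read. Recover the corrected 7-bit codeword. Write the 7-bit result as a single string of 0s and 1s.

1010101

s1 (pos 1,3,5,7): 1⊕1⊕0⊕1 = 1
s2 (pos 2,3,6,7): 0⊕1⊕0⊕1 = 0
s4 (pos 4,5,6,7): 0⊕0⊕0⊕1 = 1
Syndrome s4…s1 = 101 → error at position 5.
Flip position 5: 1010001 → 1010101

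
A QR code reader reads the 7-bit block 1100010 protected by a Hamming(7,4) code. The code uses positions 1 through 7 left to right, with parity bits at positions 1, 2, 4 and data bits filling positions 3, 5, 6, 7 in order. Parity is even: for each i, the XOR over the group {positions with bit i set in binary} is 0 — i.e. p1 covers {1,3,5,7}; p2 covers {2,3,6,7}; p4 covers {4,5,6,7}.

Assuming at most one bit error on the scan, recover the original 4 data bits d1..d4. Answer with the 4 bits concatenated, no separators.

0110

s1 (pos 1,3,5,7): 1⊕0⊕0⊕0 = 1
s2 (pos 2,3,6,7): 1⊕0⊕1⊕0 = 0
s4 (pos 4,5,6,7): 0⊕0⊕1⊕0 = 1
Syndrome s4…s1 = 101 → error at position 5.
Flip position 5: 1100010 → 1100110
Read data bits from positions 3,5,6,7: 0110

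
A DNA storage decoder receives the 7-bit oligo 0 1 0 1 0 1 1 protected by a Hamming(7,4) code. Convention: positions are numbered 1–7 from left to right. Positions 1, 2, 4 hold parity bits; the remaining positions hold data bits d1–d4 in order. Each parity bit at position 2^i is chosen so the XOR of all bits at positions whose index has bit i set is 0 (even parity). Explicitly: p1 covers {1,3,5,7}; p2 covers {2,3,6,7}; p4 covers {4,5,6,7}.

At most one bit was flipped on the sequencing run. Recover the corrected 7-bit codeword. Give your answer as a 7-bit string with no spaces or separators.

s1 (pos 1,3,5,7): 0⊕0⊕0⊕1 = 1
s2 (pos 2,3,6,7): 1⊕0⊕1⊕1 = 1
s4 (pos 4,5,6,7): 1⊕0⊕1⊕1 = 1
Syndrome s4…s1 = 111 → error at position 7.
Flip position 7: 0101011 → 0101010

0101010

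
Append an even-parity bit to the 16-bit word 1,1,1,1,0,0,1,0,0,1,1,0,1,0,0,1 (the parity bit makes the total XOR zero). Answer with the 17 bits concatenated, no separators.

11110010011010011

XOR of the 16 data bits: 1⊕1⊕1⊕1⊕0⊕0⊕1⊕0⊕0⊕1⊕1⊕0⊕1⊕0⊕0⊕1 = 1
Parity bit = 1 (so all 17 bits XOR to 0).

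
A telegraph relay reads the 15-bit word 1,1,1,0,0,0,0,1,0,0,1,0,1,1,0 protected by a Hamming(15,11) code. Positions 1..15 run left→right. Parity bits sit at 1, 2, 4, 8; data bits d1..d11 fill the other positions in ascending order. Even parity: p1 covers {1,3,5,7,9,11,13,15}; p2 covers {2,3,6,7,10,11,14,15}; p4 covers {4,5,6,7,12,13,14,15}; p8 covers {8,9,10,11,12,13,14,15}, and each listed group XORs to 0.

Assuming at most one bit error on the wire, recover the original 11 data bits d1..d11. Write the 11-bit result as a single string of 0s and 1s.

s1 (pos 1,3,5,7,9,11,13,15): 1⊕1⊕0⊕0⊕0⊕1⊕1⊕0 = 0
s2 (pos 2,3,6,7,10,11,14,15): 1⊕1⊕0⊕0⊕0⊕1⊕1⊕0 = 0
s4 (pos 4,5,6,7,12,13,14,15): 0⊕0⊕0⊕0⊕0⊕1⊕1⊕0 = 0
s8 (pos 8,9,10,11,12,13,14,15): 1⊕0⊕0⊕1⊕0⊕1⊕1⊕0 = 0
Syndrome s8…s1 = 0000 → no error.
Read data bits from positions 3,5,6,7,9,10,11,12,13,14,15: 10000010110

10000010110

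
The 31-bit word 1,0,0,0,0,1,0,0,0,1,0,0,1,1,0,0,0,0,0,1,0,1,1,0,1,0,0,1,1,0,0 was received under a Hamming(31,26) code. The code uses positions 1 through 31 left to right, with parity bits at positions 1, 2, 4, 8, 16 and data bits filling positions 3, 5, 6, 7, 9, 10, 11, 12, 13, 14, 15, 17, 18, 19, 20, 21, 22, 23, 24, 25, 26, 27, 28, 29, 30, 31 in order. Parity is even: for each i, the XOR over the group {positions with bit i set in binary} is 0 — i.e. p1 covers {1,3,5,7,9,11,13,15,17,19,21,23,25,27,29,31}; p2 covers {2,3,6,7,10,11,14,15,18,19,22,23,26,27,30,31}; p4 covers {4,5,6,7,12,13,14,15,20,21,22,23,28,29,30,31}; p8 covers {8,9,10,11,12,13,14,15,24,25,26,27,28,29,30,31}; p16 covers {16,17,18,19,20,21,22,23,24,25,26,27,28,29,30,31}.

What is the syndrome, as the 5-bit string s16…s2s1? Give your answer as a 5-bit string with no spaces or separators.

s1 (pos 1,3,5,7,9,11,13,15,17,19,21,23,25,27,29,31): 1⊕0⊕0⊕0⊕0⊕0⊕1⊕0⊕0⊕0⊕0⊕1⊕1⊕0⊕1⊕0 = 1
s2 (pos 2,3,6,7,10,11,14,15,18,19,22,23,26,27,30,31): 0⊕0⊕1⊕0⊕1⊕0⊕1⊕0⊕0⊕0⊕1⊕1⊕0⊕0⊕0⊕0 = 1
s4 (pos 4,5,6,7,12,13,14,15,20,21,22,23,28,29,30,31): 0⊕0⊕1⊕0⊕0⊕1⊕1⊕0⊕1⊕0⊕1⊕1⊕1⊕1⊕0⊕0 = 0
s8 (pos 8,9,10,11,12,13,14,15,24,25,26,27,28,29,30,31): 0⊕0⊕1⊕0⊕0⊕1⊕1⊕0⊕0⊕1⊕0⊕0⊕1⊕1⊕0⊕0 = 0
s16 (pos 16,17,18,19,20,21,22,23,24,25,26,27,28,29,30,31): 0⊕0⊕0⊕0⊕1⊕0⊕1⊕1⊕0⊕1⊕0⊕0⊕1⊕1⊕0⊕0 = 0
Syndrome s16…s1 = 00011 → error at position 3.

00011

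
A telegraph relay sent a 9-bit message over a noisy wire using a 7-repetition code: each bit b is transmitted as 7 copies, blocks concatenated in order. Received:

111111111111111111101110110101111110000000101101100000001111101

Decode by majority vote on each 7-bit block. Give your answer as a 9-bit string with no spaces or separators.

Block 1 (1111111): 7 ones → 1
Block 2 (1111111): 7 ones → 1
Block 3 (1111101): 6 ones → 1
Block 4 (1101101): 5 ones → 1
Block 5 (0111111): 6 ones → 1
Block 6 (0000000): 0 ones → 0
Block 7 (1011011): 5 ones → 1
Block 8 (0000000): 0 ones → 0
Block 9 (1111101): 6 ones → 1

111110101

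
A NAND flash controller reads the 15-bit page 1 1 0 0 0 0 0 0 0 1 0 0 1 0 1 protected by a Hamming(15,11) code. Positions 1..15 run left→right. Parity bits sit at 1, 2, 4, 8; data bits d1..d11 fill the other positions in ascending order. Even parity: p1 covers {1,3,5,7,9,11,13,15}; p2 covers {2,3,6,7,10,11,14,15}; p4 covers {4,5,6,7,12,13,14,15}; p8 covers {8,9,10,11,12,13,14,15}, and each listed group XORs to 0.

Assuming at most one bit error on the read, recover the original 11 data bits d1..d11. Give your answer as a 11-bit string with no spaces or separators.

s1 (pos 1,3,5,7,9,11,13,15): 1⊕0⊕0⊕0⊕0⊕0⊕1⊕1 = 1
s2 (pos 2,3,6,7,10,11,14,15): 1⊕0⊕0⊕0⊕1⊕0⊕0⊕1 = 1
s4 (pos 4,5,6,7,12,13,14,15): 0⊕0⊕0⊕0⊕0⊕1⊕0⊕1 = 0
s8 (pos 8,9,10,11,12,13,14,15): 0⊕0⊕1⊕0⊕0⊕1⊕0⊕1 = 1
Syndrome s8…s1 = 1011 → error at position 11.
Flip position 11: 110000000100101 → 110000000110101
Read data bits from positions 3,5,6,7,9,10,11,12,13,14,15: 00000110101

00000110101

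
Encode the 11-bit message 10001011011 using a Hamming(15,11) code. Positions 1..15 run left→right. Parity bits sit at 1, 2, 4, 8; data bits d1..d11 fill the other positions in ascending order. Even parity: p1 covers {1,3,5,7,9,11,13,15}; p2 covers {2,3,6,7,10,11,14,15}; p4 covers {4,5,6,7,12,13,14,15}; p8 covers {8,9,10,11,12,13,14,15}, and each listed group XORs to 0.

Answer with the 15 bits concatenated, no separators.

001100011011011

Place data at non-parity positions: p1 p2 1 p4 0 0 0 p8 1 0 1 1 0 1 1
p1 (pos 1,3,5,7,9,11,13,15): XOR of data positions = 1⊕0⊕0⊕1⊕1⊕0⊕1 = 0
p2 (pos 2,3,6,7,10,11,14,15): XOR of data positions = 1⊕0⊕0⊕0⊕1⊕1⊕1 = 0
p4 (pos 4,5,6,7,12,13,14,15): XOR of data positions = 0⊕0⊕0⊕1⊕0⊕1⊕1 = 1
p8 (pos 8,9,10,11,12,13,14,15): XOR of data positions = 1⊕0⊕1⊕1⊕0⊕1⊕1 = 1
Codeword: 001100011011011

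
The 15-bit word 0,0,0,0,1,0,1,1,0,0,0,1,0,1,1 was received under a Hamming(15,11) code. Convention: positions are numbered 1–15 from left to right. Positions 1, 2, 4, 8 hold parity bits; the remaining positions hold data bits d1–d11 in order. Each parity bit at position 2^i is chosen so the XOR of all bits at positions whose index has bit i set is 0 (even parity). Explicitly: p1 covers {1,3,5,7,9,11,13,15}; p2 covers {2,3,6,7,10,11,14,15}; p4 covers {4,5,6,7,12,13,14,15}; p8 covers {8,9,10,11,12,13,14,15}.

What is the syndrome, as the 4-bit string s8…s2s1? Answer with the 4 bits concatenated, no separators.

0111

s1 (pos 1,3,5,7,9,11,13,15): 0⊕0⊕1⊕1⊕0⊕0⊕0⊕1 = 1
s2 (pos 2,3,6,7,10,11,14,15): 0⊕0⊕0⊕1⊕0⊕0⊕1⊕1 = 1
s4 (pos 4,5,6,7,12,13,14,15): 0⊕1⊕0⊕1⊕1⊕0⊕1⊕1 = 1
s8 (pos 8,9,10,11,12,13,14,15): 1⊕0⊕0⊕0⊕1⊕0⊕1⊕1 = 0
Syndrome s8…s1 = 0111 → error at position 7.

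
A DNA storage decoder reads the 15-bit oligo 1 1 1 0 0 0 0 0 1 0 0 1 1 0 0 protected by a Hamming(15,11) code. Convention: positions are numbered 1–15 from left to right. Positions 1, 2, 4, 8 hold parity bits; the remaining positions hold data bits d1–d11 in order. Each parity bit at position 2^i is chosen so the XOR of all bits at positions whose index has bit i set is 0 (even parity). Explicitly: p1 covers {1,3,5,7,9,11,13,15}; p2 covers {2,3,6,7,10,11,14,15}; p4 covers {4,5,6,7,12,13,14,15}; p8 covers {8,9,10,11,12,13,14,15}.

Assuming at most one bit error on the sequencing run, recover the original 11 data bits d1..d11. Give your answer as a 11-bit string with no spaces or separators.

10001001100

s1 (pos 1,3,5,7,9,11,13,15): 1⊕1⊕0⊕0⊕1⊕0⊕1⊕0 = 0
s2 (pos 2,3,6,7,10,11,14,15): 1⊕1⊕0⊕0⊕0⊕0⊕0⊕0 = 0
s4 (pos 4,5,6,7,12,13,14,15): 0⊕0⊕0⊕0⊕1⊕1⊕0⊕0 = 0
s8 (pos 8,9,10,11,12,13,14,15): 0⊕1⊕0⊕0⊕1⊕1⊕0⊕0 = 1
Syndrome s8…s1 = 1000 → error at position 8.
Flip position 8: 111000001001100 → 111000011001100
Read data bits from positions 3,5,6,7,9,10,11,12,13,14,15: 10001001100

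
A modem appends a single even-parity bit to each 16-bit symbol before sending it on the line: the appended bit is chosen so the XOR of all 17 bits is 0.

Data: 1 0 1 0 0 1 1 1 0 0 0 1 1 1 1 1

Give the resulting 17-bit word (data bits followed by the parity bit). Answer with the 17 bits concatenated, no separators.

XOR of the 16 data bits: 1⊕0⊕1⊕0⊕0⊕1⊕1⊕1⊕0⊕0⊕0⊕1⊕1⊕1⊕1⊕1 = 0
Parity bit = 0 (so all 17 bits XOR to 0).

10100111000111110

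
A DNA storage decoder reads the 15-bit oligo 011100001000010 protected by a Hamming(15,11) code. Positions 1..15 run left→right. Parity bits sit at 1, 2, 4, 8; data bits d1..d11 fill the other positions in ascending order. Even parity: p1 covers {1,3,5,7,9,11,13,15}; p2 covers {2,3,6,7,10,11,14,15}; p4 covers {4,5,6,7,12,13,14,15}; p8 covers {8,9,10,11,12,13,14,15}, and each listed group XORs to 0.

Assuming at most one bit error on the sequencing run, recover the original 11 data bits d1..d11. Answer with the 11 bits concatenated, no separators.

10001000010

s1 (pos 1,3,5,7,9,11,13,15): 0⊕1⊕0⊕0⊕1⊕0⊕0⊕0 = 0
s2 (pos 2,3,6,7,10,11,14,15): 1⊕1⊕0⊕0⊕0⊕0⊕1⊕0 = 1
s4 (pos 4,5,6,7,12,13,14,15): 1⊕0⊕0⊕0⊕0⊕0⊕1⊕0 = 0
s8 (pos 8,9,10,11,12,13,14,15): 0⊕1⊕0⊕0⊕0⊕0⊕1⊕0 = 0
Syndrome s8…s1 = 0010 → error at position 2.
Flip position 2: 011100001000010 → 001100001000010
Read data bits from positions 3,5,6,7,9,10,11,12,13,14,15: 10001000010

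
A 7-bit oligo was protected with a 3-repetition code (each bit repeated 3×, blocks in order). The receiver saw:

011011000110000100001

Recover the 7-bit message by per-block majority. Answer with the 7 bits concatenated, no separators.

1101000

Block 1 (011): 2 ones → 1
Block 2 (011): 2 ones → 1
Block 3 (000): 0 ones → 0
Block 4 (110): 2 ones → 1
Block 5 (000): 0 ones → 0
Block 6 (100): 1 one → 0
Block 7 (001): 1 one → 0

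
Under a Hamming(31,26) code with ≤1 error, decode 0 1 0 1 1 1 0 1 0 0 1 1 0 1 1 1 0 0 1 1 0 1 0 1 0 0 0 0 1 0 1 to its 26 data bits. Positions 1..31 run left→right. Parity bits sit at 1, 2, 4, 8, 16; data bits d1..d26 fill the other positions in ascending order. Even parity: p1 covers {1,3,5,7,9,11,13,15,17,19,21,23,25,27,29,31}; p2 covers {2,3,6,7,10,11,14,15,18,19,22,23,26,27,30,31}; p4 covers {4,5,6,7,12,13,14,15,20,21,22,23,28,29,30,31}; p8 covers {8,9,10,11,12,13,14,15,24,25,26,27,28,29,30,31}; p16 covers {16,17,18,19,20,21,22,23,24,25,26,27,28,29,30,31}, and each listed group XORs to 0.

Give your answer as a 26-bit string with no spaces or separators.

01100011011001101010000101

s1 (pos 1,3,5,7,9,11,13,15,17,19,21,23,25,27,29,31): 0⊕0⊕1⊕0⊕0⊕1⊕0⊕1⊕0⊕1⊕0⊕0⊕0⊕0⊕1⊕1 = 0
s2 (pos 2,3,6,7,10,11,14,15,18,19,22,23,26,27,30,31): 1⊕0⊕1⊕0⊕0⊕1⊕1⊕1⊕0⊕1⊕1⊕0⊕0⊕0⊕0⊕1 = 0
s4 (pos 4,5,6,7,12,13,14,15,20,21,22,23,28,29,30,31): 1⊕1⊕1⊕0⊕1⊕0⊕1⊕1⊕1⊕0⊕1⊕0⊕0⊕1⊕0⊕1 = 0
s8 (pos 8,9,10,11,12,13,14,15,24,25,26,27,28,29,30,31): 1⊕0⊕0⊕1⊕1⊕0⊕1⊕1⊕1⊕0⊕0⊕0⊕0⊕1⊕0⊕1 = 0
s16 (pos 16,17,18,19,20,21,22,23,24,25,26,27,28,29,30,31): 1⊕0⊕0⊕1⊕1⊕0⊕1⊕0⊕1⊕0⊕0⊕0⊕0⊕1⊕0⊕1 = 1
Syndrome s16…s1 = 10000 → error at position 16.
Flip position 16: 0101110100110111001101010000101 → 0101110100110110001101010000101
Read data bits from positions 3,5,6,7,9,10,11,12,13,14,15,17,18,19,20,21,22,23,24,25,26,27,28,29,30,31: 01100011011001101010000101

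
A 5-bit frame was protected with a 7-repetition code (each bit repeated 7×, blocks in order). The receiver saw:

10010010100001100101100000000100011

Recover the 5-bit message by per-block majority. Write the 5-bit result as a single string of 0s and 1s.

Block 1 (1001001): 3 ones → 0
Block 2 (0100001): 2 ones → 0
Block 3 (1001011): 4 ones → 1
Block 4 (0000000): 0 ones → 0
Block 5 (0100011): 3 ones → 0

00100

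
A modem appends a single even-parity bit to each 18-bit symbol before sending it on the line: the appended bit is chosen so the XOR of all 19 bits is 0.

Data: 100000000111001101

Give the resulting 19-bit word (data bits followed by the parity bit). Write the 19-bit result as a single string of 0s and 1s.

XOR of the 18 data bits: 1⊕0⊕0⊕0⊕0⊕0⊕0⊕0⊕0⊕1⊕1⊕1⊕0⊕0⊕1⊕1⊕0⊕1 = 1
Parity bit = 1 (so all 19 bits XOR to 0).

1000000001110011011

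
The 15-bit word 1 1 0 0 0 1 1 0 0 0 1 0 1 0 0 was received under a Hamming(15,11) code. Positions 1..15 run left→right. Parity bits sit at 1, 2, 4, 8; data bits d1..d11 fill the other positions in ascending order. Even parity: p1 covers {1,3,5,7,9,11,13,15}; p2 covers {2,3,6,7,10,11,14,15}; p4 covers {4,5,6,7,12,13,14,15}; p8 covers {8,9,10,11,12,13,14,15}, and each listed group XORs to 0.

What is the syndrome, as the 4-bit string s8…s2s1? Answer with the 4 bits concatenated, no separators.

0100

s1 (pos 1,3,5,7,9,11,13,15): 1⊕0⊕0⊕1⊕0⊕1⊕1⊕0 = 0
s2 (pos 2,3,6,7,10,11,14,15): 1⊕0⊕1⊕1⊕0⊕1⊕0⊕0 = 0
s4 (pos 4,5,6,7,12,13,14,15): 0⊕0⊕1⊕1⊕0⊕1⊕0⊕0 = 1
s8 (pos 8,9,10,11,12,13,14,15): 0⊕0⊕0⊕1⊕0⊕1⊕0⊕0 = 0
Syndrome s8…s1 = 0100 → error at position 4.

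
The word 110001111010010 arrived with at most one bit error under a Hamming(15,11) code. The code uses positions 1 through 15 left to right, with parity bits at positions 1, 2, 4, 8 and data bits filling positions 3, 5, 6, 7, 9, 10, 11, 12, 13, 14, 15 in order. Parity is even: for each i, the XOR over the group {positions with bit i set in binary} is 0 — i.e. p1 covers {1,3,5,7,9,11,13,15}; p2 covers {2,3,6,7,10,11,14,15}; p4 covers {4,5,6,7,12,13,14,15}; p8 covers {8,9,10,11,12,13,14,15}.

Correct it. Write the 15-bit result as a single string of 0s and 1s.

s1 (pos 1,3,5,7,9,11,13,15): 1⊕0⊕0⊕1⊕1⊕1⊕0⊕0 = 0
s2 (pos 2,3,6,7,10,11,14,15): 1⊕0⊕1⊕1⊕0⊕1⊕1⊕0 = 1
s4 (pos 4,5,6,7,12,13,14,15): 0⊕0⊕1⊕1⊕0⊕0⊕1⊕0 = 1
s8 (pos 8,9,10,11,12,13,14,15): 1⊕1⊕0⊕1⊕0⊕0⊕1⊕0 = 0
Syndrome s8…s1 = 0110 → error at position 6.
Flip position 6: 110001111010010 → 110000111010010

110000111010010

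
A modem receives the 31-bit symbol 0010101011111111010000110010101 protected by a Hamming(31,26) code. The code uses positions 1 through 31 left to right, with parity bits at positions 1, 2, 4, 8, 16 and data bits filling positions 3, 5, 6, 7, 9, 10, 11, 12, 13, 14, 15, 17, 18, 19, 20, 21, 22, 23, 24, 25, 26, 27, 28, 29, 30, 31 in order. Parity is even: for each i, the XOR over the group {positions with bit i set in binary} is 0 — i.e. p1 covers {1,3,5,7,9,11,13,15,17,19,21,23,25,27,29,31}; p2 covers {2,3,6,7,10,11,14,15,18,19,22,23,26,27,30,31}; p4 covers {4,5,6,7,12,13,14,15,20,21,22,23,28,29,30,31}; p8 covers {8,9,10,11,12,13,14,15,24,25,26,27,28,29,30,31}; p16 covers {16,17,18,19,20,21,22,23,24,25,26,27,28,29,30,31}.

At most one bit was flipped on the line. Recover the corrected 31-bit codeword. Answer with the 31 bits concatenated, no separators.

s1 (pos 1,3,5,7,9,11,13,15,17,19,21,23,25,27,29,31): 0⊕1⊕1⊕1⊕1⊕1⊕1⊕1⊕0⊕0⊕0⊕1⊕0⊕1⊕1⊕1 = 1
s2 (pos 2,3,6,7,10,11,14,15,18,19,22,23,26,27,30,31): 0⊕1⊕0⊕1⊕1⊕1⊕1⊕1⊕1⊕0⊕0⊕1⊕0⊕1⊕0⊕1 = 0
s4 (pos 4,5,6,7,12,13,14,15,20,21,22,23,28,29,30,31): 0⊕1⊕0⊕1⊕1⊕1⊕1⊕1⊕0⊕0⊕0⊕1⊕0⊕1⊕0⊕1 = 1
s8 (pos 8,9,10,11,12,13,14,15,24,25,26,27,28,29,30,31): 0⊕1⊕1⊕1⊕1⊕1⊕1⊕1⊕1⊕0⊕0⊕1⊕0⊕1⊕0⊕1 = 1
s16 (pos 16,17,18,19,20,21,22,23,24,25,26,27,28,29,30,31): 1⊕0⊕1⊕0⊕0⊕0⊕0⊕1⊕1⊕0⊕0⊕1⊕0⊕1⊕0⊕1 = 1
Syndrome s16…s1 = 11101 → error at position 29.
Flip position 29: 0010101011111111010000110010101 → 0010101011111111010000110010001

0010101011111111010000110010001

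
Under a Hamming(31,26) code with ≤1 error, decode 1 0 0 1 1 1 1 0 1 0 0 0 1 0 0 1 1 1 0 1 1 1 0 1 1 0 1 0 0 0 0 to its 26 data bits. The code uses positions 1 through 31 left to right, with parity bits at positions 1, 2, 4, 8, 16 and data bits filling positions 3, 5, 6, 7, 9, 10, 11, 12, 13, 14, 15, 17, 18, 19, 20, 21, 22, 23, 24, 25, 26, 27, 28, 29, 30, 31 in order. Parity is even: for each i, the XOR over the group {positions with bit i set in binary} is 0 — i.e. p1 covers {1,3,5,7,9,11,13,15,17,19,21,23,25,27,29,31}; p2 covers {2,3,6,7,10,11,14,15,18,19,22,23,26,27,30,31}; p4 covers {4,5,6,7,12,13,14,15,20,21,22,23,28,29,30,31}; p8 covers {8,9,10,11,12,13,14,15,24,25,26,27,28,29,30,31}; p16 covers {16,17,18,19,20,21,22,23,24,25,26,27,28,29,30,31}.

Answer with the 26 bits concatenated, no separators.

01111000100110111011000000

s1 (pos 1,3,5,7,9,11,13,15,17,19,21,23,25,27,29,31): 1⊕0⊕1⊕1⊕1⊕0⊕1⊕0⊕1⊕0⊕1⊕0⊕1⊕1⊕0⊕0 = 1
s2 (pos 2,3,6,7,10,11,14,15,18,19,22,23,26,27,30,31): 0⊕0⊕1⊕1⊕0⊕0⊕0⊕0⊕1⊕0⊕1⊕0⊕0⊕1⊕0⊕0 = 1
s4 (pos 4,5,6,7,12,13,14,15,20,21,22,23,28,29,30,31): 1⊕1⊕1⊕1⊕0⊕1⊕0⊕0⊕1⊕1⊕1⊕0⊕0⊕0⊕0⊕0 = 0
s8 (pos 8,9,10,11,12,13,14,15,24,25,26,27,28,29,30,31): 0⊕1⊕0⊕0⊕0⊕1⊕0⊕0⊕1⊕1⊕0⊕1⊕0⊕0⊕0⊕0 = 1
s16 (pos 16,17,18,19,20,21,22,23,24,25,26,27,28,29,30,31): 1⊕1⊕1⊕0⊕1⊕1⊕1⊕0⊕1⊕1⊕0⊕1⊕0⊕0⊕0⊕0 = 1
Syndrome s16…s1 = 11011 → error at position 27.
Flip position 27: 1001111010001001110111011010000 → 1001111010001001110111011000000
Read data bits from positions 3,5,6,7,9,10,11,12,13,14,15,17,18,19,20,21,22,23,24,25,26,27,28,29,30,31: 01111000100110111011000000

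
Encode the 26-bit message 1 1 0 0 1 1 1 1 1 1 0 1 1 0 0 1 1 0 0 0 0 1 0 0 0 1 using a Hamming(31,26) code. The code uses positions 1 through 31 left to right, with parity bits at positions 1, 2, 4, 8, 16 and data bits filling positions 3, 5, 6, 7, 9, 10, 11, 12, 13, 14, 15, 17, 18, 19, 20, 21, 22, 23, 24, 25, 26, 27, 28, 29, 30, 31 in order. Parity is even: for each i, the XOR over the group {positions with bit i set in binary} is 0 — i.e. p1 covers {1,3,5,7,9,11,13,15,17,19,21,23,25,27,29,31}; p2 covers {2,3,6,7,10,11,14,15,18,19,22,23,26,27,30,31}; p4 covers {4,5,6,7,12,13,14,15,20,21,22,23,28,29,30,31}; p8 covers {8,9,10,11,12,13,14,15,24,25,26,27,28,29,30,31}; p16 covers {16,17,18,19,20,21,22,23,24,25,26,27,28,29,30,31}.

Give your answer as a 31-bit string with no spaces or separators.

Place data at non-parity positions: p1 p2 1 p4 1 0 0 p8 1 1 1 1 1 1 0 p16 1 1 0 0 1 1 0 0 0 0 1 0 0 0 1
p1 (pos 1,3,5,7,9,11,13,15,17,19,21,23,25,27,29,31): XOR of data positions = 1⊕1⊕0⊕1⊕1⊕1⊕0⊕1⊕0⊕1⊕0⊕0⊕1⊕0⊕1 = 1
p2 (pos 2,3,6,7,10,11,14,15,18,19,22,23,26,27,30,31): XOR of data positions = 1⊕0⊕0⊕1⊕1⊕1⊕0⊕1⊕0⊕1⊕0⊕0⊕1⊕0⊕1 = 0
p4 (pos 4,5,6,7,12,13,14,15,20,21,22,23,28,29,30,31): XOR of data positions = 1⊕0⊕0⊕1⊕1⊕1⊕0⊕0⊕1⊕1⊕0⊕0⊕0⊕0⊕1 = 1
p8 (pos 8,9,10,11,12,13,14,15,24,25,26,27,28,29,30,31): XOR of data positions = 1⊕1⊕1⊕1⊕1⊕1⊕0⊕0⊕0⊕0⊕1⊕0⊕0⊕0⊕1 = 0
p16 (pos 16,17,18,19,20,21,22,23,24,25,26,27,28,29,30,31): XOR of data positions = 1⊕1⊕0⊕0⊕1⊕1⊕0⊕0⊕0⊕0⊕1⊕0⊕0⊕0⊕1 = 0
Codeword: 1011100011111100110011000010001

1011100011111100110011000010001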